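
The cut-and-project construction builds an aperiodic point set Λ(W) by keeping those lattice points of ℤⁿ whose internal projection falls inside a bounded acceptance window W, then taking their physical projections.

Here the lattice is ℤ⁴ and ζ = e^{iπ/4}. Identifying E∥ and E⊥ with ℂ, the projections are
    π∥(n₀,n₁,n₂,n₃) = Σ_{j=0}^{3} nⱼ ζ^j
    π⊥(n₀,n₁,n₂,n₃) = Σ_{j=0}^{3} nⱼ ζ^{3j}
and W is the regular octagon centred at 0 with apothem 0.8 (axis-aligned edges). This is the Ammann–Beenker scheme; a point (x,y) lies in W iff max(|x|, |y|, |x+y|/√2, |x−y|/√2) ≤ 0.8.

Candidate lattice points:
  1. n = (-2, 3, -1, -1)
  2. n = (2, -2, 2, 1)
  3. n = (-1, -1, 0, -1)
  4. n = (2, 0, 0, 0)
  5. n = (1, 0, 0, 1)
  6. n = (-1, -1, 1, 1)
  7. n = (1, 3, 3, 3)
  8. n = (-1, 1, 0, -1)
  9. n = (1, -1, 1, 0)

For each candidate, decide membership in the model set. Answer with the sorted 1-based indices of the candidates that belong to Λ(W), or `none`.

none

With ζ = e^{iπ/4} the internal vectors are ζ^0,ζ^3,ζ^6,ζ^9.
candidate 1: n = (-2, 3, -1, -1) → π⊥ ≈ (-4.828427, +2.414214); max(|x|,|y|,|x±y|/√2) = 5.121320 > 0.8 ⇒ ∉ W
candidate 2: n = (2, -2, 2, 1) → π⊥ ≈ (+4.121320, -2.707107); max(|x|,|y|,|x±y|/√2) = 4.828427 > 0.8 ⇒ ∉ W
candidate 3: n = (-1, -1, 0, -1) → π⊥ ≈ (-1.000000, -1.414214); max(|x|,|y|,|x±y|/√2) = 1.707107 > 0.8 ⇒ ∉ W
candidate 4: n = (2, 0, 0, 0) → π⊥ ≈ (+2.000000, +0.000000); max(|x|,|y|,|x±y|/√2) = 2.000000 > 0.8 ⇒ ∉ W
candidate 5: n = (1, 0, 0, 1) → π⊥ ≈ (+1.707107, +0.707107); max(|x|,|y|,|x±y|/√2) = 1.707107 > 0.8 ⇒ ∉ W
candidate 6: n = (-1, -1, 1, 1) → π⊥ ≈ (+0.414214, -1.000000); max(|x|,|y|,|x±y|/√2) = 1.000000 > 0.8 ⇒ ∉ W
candidate 7: n = (1, 3, 3, 3) → π⊥ ≈ (+1.000000, +1.242641); max(|x|,|y|,|x±y|/√2) = 1.585786 > 0.8 ⇒ ∉ W
candidate 8: n = (-1, 1, 0, -1) → π⊥ ≈ (-2.414214, +0.000000); max(|x|,|y|,|x±y|/√2) = 2.414214 > 0.8 ⇒ ∉ W
candidate 9: n = (1, -1, 1, 0) → π⊥ ≈ (+1.707107, -1.707107); max(|x|,|y|,|x±y|/√2) = 2.414214 > 0.8 ⇒ ∉ W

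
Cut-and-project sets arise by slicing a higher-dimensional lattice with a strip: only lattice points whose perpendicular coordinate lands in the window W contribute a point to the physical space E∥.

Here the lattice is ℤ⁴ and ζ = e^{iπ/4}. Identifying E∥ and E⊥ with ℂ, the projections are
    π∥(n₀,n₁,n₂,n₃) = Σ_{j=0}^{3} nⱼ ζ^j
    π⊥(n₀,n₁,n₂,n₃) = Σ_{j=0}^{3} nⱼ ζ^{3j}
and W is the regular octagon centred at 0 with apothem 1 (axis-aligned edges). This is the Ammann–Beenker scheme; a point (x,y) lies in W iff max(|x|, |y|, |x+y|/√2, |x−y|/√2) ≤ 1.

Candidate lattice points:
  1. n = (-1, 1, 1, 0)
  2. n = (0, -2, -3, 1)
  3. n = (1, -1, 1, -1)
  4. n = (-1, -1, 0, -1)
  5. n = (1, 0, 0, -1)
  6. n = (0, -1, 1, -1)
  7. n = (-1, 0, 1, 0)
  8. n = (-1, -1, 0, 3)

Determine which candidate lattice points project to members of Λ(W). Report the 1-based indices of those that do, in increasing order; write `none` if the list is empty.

5

Internal map: ζ^{3j} for j=0..3 gives (1,0), (−√2/2,√2/2), (0,−1), (√2/2,√2/2).
candidate 1: n = (-1, 1, 1, 0) → π⊥ ≈ (-1.7071, -0.2929); max(|x|,|y|,|x±y|/√2) = 1.7071 > 1 ⇒ ∉ W
candidate 2: n = (0, -2, -3, 1) → π⊥ ≈ (+2.1213, +2.2929); max(|x|,|y|,|x±y|/√2) = 3.1213 > 1 ⇒ ∉ W
candidate 3: n = (1, -1, 1, -1) → π⊥ ≈ (+1.0000, -2.4142); max(|x|,|y|,|x±y|/√2) = 2.4142 > 1 ⇒ ∉ W
candidate 4: n = (-1, -1, 0, -1) → π⊥ ≈ (-1.0000, -1.4142); max(|x|,|y|,|x±y|/√2) = 1.7071 > 1 ⇒ ∉ W
candidate 5: n = (1, 0, 0, -1) → π⊥ ≈ (+0.2929, -0.7071); max(|x|,|y|,|x±y|/√2) = 0.7071 ≤ 1 ⇒ ∈ W
candidate 6: n = (0, -1, 1, -1) → π⊥ ≈ (+0.0000, -2.4142); max(|x|,|y|,|x±y|/√2) = 2.4142 > 1 ⇒ ∉ W
candidate 7: n = (-1, 0, 1, 0) → π⊥ ≈ (-1.0000, -1.0000); max(|x|,|y|,|x±y|/√2) = 1.4142 > 1 ⇒ ∉ W
candidate 8: n = (-1, -1, 0, 3) → π⊥ ≈ (+1.8284, +1.4142); max(|x|,|y|,|x±y|/√2) = 2.2929 > 1 ⇒ ∉ W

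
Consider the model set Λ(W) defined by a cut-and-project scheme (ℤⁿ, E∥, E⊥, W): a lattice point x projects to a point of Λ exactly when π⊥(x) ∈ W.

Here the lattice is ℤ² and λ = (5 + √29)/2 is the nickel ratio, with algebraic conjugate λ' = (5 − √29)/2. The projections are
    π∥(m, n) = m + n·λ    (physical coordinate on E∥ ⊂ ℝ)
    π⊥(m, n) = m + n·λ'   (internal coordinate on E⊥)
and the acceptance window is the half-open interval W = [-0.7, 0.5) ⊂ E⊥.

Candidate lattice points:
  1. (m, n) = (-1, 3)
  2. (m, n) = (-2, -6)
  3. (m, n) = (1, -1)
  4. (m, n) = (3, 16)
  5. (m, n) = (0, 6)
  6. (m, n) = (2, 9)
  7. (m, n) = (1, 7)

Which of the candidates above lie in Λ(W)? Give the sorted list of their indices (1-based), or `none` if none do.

Compute λ' = (5−√29)/2 = -0.1926, so π⊥(m,n) = m -0.1926·n.
[1] lift (-1,3): star map gives -1.5777; window check -0.7 ≤ -1.5777 < 0.5 is false → out
[2] lift (-2,-6): star map gives -0.8445; window check -0.7 ≤ -0.8445 < 0.5 is false → out
[3] lift (1,-1): star map gives 1.1926; window check -0.7 ≤ 1.1926 < 0.5 is false → out
[4] lift (3,16): star map gives -0.0813; window check -0.7 ≤ -0.0813 < 0.5 is true → IN Λ
[5] lift (0,6): star map gives -1.1555; window check -0.7 ≤ -1.1555 < 0.5 is false → out
[6] lift (2,9): star map gives 0.2668; window check -0.7 ≤ 0.2668 < 0.5 is true → IN Λ
[7] lift (1,7): star map gives -0.3481; window check -0.7 ≤ -0.3481 < 0.5 is true → IN Λ

4, 6, 7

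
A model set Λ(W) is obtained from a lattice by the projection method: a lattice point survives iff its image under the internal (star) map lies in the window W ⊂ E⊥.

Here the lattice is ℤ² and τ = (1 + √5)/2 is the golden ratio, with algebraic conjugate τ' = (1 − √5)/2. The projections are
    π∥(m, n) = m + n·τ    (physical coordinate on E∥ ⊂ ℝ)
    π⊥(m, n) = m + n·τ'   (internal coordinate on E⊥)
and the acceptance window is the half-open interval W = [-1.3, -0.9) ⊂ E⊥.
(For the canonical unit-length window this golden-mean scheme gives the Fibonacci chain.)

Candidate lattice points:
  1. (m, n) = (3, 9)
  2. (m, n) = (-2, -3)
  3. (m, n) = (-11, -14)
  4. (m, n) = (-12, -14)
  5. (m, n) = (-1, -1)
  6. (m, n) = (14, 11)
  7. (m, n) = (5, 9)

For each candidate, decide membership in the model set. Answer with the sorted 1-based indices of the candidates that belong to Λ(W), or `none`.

none

τ' = (1−√5)/2 ≈ -0.61803.
#1 (3,9): internal coord 3 + (9)·τ' = -2.56231; -2.56231 ∉ [-1.3, -0.9) → out
#2 (-2,-3): internal coord -2 + (-3)·τ' = -0.14590; -0.14590 ∉ [-1.3, -0.9) → out
#3 (-11,-14): internal coord -11 + (-14)·τ' = -2.34752; -2.34752 ∉ [-1.3, -0.9) → out
#4 (-12,-14): internal coord -12 + (-14)·τ' = -3.34752; -3.34752 ∉ [-1.3, -0.9) → out
#5 (-1,-1): internal coord -1 + (-1)·τ' = -0.38197; -0.38197 ∉ [-1.3, -0.9) → out
#6 (14,11): internal coord 14 + (11)·τ' = +7.20163; +7.20163 ∉ [-1.3, -0.9) → out
#7 (5,9): internal coord 5 + (9)·τ' = -0.56231; -0.56231 ∉ [-1.3, -0.9) → out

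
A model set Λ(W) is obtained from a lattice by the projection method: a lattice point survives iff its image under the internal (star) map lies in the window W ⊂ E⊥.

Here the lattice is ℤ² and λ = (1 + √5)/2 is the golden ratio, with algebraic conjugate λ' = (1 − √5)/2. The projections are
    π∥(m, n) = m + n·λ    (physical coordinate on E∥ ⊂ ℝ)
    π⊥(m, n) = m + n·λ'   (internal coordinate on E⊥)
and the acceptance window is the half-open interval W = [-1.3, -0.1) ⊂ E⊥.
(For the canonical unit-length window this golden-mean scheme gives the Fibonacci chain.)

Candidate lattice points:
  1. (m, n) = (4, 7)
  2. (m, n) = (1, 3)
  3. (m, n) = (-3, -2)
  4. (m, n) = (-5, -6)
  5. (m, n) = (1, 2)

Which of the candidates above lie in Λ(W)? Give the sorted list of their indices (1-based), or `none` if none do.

Compute λ' = (1−√5)/2 = -0.618034, so π⊥(m,n) = m -0.618034·n.
[1] lift (4,7): star map gives -0.326238; window check -1.3 ≤ -0.326238 < -0.1 is true → IN Λ
[2] lift (1,3): star map gives -0.854102; window check -1.3 ≤ -0.854102 < -0.1 is true → IN Λ
[3] lift (-3,-2): star map gives -1.763932; window check -1.3 ≤ -1.763932 < -0.1 is false → out
[4] lift (-5,-6): star map gives -1.291796; window check -1.3 ≤ -1.291796 < -0.1 is true → IN Λ
[5] lift (1,2): star map gives -0.236068; window check -1.3 ≤ -0.236068 < -0.1 is true → IN Λ

1, 2, 4, 5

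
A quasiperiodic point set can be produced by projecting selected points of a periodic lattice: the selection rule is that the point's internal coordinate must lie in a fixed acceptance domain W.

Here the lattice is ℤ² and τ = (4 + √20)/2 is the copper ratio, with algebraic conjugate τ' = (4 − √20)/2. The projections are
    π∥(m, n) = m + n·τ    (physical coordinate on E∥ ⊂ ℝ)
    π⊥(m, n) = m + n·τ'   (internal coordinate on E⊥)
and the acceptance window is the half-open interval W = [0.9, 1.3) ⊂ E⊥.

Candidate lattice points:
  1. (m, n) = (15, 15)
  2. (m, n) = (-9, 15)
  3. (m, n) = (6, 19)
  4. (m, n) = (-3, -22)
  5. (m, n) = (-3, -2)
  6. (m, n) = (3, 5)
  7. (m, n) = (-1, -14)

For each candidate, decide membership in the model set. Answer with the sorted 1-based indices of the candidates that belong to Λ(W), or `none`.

none

τ' = (4−√20)/2 ≈ -0.23607.
candidate 1: (m,n)=(15,15) → π∥ = 15+15·τ ≈ 78.54102, π⊥ = 15+15·τ' ≈ 11.45898 ∉ [0.9, 1.3) ⇒ out
candidate 2: (m,n)=(-9,15) → π∥ = -9+15·τ ≈ 54.54102, π⊥ = -9+15·τ' ≈ -12.54102 ∉ [0.9, 1.3) ⇒ out
candidate 3: (m,n)=(6,19) → π∥ = 6+19·τ ≈ 86.48529, π⊥ = 6+19·τ' ≈ 1.51471 ∉ [0.9, 1.3) ⇒ out
candidate 4: (m,n)=(-3,-22) → π∥ = -3-22·τ ≈ -96.19350, π⊥ = -3-22·τ' ≈ 2.19350 ∉ [0.9, 1.3) ⇒ out
candidate 5: (m,n)=(-3,-2) → π∥ = -3-2·τ ≈ -11.47214, π⊥ = -3-2·τ' ≈ -2.52786 ∉ [0.9, 1.3) ⇒ out
candidate 6: (m,n)=(3,5) → π∥ = 3+5·τ ≈ 24.18034, π⊥ = 3+5·τ' ≈ 1.81966 ∉ [0.9, 1.3) ⇒ out
candidate 7: (m,n)=(-1,-14) → π∥ = -1-14·τ ≈ -60.30495, π⊥ = -1-14·τ' ≈ 2.30495 ∉ [0.9, 1.3) ⇒ out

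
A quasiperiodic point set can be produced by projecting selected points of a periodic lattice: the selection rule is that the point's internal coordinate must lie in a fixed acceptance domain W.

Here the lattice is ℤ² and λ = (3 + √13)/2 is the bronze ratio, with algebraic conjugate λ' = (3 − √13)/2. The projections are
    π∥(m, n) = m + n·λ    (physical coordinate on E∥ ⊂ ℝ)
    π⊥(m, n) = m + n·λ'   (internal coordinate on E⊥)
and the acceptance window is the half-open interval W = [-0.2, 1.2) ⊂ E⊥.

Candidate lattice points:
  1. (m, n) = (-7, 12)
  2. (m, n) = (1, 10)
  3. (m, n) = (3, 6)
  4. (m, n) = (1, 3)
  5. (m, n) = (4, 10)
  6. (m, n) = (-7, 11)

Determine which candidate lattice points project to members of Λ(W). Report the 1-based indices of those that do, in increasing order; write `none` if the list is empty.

3, 4, 5

Numerically λ ≈ 3.302776 and λ' = −1/λ ≈ -0.302776.
[1] lift (-7,12): star map gives -10.633308; window check -0.2 ≤ -10.633308 < 1.2 is false → out
[2] lift (1,10): star map gives -2.027756; window check -0.2 ≤ -2.027756 < 1.2 is false → out
[3] lift (3,6): star map gives 1.183346; window check -0.2 ≤ 1.183346 < 1.2 is true → IN Λ
[4] lift (1,3): star map gives 0.091673; window check -0.2 ≤ 0.091673 < 1.2 is true → IN Λ
[5] lift (4,10): star map gives 0.972244; window check -0.2 ≤ 0.972244 < 1.2 is true → IN Λ
[6] lift (-7,11): star map gives -10.330532; window check -0.2 ≤ -10.330532 < 1.2 is false → out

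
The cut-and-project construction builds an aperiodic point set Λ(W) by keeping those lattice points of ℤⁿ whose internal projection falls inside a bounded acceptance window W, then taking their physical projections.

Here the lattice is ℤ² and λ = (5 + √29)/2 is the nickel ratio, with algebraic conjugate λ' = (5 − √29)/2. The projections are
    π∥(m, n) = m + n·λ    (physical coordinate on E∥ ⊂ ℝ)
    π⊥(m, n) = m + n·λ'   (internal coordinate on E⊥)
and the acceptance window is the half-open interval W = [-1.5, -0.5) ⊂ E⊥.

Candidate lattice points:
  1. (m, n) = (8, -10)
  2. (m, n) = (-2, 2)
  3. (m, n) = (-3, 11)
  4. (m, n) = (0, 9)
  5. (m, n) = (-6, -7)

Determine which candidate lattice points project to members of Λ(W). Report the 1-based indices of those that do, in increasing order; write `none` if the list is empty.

Compute λ' = (5−√29)/2 = -0.192582, so π⊥(m,n) = m -0.192582·n.
candidate 1: (m,n)=(8,-10) → π∥ = 8-10·λ ≈ -43.925824, π⊥ = 8-10·λ' ≈ 9.925824 ∉ [-1.5, -0.5) ⇒ out
candidate 2: (m,n)=(-2,2) → π∥ = -2+2·λ ≈ 8.385165, π⊥ = -2+2·λ' ≈ -2.385165 ∉ [-1.5, -0.5) ⇒ out
candidate 3: (m,n)=(-3,11) → π∥ = -3+11·λ ≈ 54.118406, π⊥ = -3+11·λ' ≈ -5.118406 ∉ [-1.5, -0.5) ⇒ out
candidate 4: (m,n)=(0,9) → π∥ = 0+9·λ ≈ 46.733242, π⊥ = 0+9·λ' ≈ -1.733242 ∉ [-1.5, -0.5) ⇒ out
candidate 5: (m,n)=(-6,-7) → π∥ = -6-7·λ ≈ -42.348077, π⊥ = -6-7·λ' ≈ -4.651923 ∉ [-1.5, -0.5) ⇒ out

none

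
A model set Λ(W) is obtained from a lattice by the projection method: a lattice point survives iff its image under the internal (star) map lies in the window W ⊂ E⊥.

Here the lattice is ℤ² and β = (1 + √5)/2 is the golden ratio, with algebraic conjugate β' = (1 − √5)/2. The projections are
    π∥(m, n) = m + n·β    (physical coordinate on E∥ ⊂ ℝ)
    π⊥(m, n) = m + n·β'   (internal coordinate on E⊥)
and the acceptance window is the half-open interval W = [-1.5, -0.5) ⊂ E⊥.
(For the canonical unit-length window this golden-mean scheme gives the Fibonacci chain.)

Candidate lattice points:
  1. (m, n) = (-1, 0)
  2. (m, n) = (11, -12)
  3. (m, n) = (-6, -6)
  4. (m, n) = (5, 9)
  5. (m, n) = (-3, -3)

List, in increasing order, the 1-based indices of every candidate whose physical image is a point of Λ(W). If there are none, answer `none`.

1, 4, 5

Numerically β ≈ 1.6180 and β' = −1/β ≈ -0.6180.
[1] lift (-1,0): star map gives -1.0000; window check -1.5 ≤ -1.0000 < -0.5 is true → IN Λ
[2] lift (11,-12): star map gives 18.4164; window check -1.5 ≤ 18.4164 < -0.5 is false → out
[3] lift (-6,-6): star map gives -2.2918; window check -1.5 ≤ -2.2918 < -0.5 is false → out
[4] lift (5,9): star map gives -0.5623; window check -1.5 ≤ -0.5623 < -0.5 is true → IN Λ
[5] lift (-3,-3): star map gives -1.1459; window check -1.5 ≤ -1.1459 < -0.5 is true → IN Λ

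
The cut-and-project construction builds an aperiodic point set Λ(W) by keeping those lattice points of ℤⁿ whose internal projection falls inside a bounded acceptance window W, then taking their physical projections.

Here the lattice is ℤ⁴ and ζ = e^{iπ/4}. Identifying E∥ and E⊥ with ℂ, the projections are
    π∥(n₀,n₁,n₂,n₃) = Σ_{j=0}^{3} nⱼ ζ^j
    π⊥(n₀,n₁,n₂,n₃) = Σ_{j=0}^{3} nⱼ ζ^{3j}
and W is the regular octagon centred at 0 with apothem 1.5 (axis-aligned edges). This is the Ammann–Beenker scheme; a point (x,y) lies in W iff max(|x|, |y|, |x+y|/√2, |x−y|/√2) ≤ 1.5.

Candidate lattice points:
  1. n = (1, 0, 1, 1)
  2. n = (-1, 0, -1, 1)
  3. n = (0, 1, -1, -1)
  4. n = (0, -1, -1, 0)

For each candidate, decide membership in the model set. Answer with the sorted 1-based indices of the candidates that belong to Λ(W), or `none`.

4

π⊥(n) = n₀ + n₁ζ³ + n₂ζ⁶ + n₃ζ⁹ where ζ = e^{iπ/4}.
candidate 1: n = (1, 0, 1, 1) → π⊥ ≈ (+1.70711, -0.29289); max(|x|,|y|,|x±y|/√2) = 1.70711 > 1.5 ⇒ ∉ W
candidate 2: n = (-1, 0, -1, 1) → π⊥ ≈ (-0.29289, +1.70711); max(|x|,|y|,|x±y|/√2) = 1.70711 > 1.5 ⇒ ∉ W
candidate 3: n = (0, 1, -1, -1) → π⊥ ≈ (-1.41421, +1.00000); max(|x|,|y|,|x±y|/√2) = 1.70711 > 1.5 ⇒ ∉ W
candidate 4: n = (0, -1, -1, 0) → π⊥ ≈ (+0.70711, +0.29289); max(|x|,|y|,|x±y|/√2) = 0.70711 ≤ 1.5 ⇒ ∈ W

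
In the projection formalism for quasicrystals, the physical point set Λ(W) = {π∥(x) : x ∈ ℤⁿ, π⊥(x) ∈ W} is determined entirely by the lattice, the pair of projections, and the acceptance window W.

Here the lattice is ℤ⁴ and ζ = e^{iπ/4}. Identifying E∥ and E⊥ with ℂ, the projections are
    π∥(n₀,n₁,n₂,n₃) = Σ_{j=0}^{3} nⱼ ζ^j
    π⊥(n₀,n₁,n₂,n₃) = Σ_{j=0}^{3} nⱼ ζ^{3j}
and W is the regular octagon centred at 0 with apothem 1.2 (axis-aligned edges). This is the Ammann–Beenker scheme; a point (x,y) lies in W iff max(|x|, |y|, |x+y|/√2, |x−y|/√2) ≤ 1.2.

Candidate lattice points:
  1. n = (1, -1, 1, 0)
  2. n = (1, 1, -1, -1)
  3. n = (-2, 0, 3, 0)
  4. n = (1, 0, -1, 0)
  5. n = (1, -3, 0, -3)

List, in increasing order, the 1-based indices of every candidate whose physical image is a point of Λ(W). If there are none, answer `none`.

π⊥(n) = n₀ + n₁ζ³ + n₂ζ⁶ + n₃ζ⁹ where ζ = e^{iπ/4}.
candidate 1: n = (1, -1, 1, 0) → π⊥ ≈ (+1.70711, -1.70711); max(|x|,|y|,|x±y|/√2) = 2.41421 > 1.2 ⇒ ∉ W
candidate 2: n = (1, 1, -1, -1) → π⊥ ≈ (-0.41421, +1.00000); max(|x|,|y|,|x±y|/√2) = 1.00000 ≤ 1.2 ⇒ ∈ W
candidate 3: n = (-2, 0, 3, 0) → π⊥ ≈ (-2.00000, -3.00000); max(|x|,|y|,|x±y|/√2) = 3.53553 > 1.2 ⇒ ∉ W
candidate 4: n = (1, 0, -1, 0) → π⊥ ≈ (+1.00000, +1.00000); max(|x|,|y|,|x±y|/√2) = 1.41421 > 1.2 ⇒ ∉ W
candidate 5: n = (1, -3, 0, -3) → π⊥ ≈ (+1.00000, -4.24264); max(|x|,|y|,|x±y|/√2) = 4.24264 > 1.2 ⇒ ∉ W

2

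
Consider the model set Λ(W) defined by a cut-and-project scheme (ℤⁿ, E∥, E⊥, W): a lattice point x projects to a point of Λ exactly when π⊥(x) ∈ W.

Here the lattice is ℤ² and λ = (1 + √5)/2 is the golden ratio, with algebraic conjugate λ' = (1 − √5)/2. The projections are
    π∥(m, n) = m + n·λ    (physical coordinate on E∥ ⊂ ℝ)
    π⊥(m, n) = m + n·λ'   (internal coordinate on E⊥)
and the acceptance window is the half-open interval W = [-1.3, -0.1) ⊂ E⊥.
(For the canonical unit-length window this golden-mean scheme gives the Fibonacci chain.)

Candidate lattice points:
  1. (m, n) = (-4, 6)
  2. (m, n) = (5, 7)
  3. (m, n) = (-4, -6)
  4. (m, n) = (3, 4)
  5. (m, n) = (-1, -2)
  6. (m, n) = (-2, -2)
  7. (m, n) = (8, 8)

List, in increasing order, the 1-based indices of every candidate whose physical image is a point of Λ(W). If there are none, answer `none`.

3, 6

λ' = (1−√5)/2 ≈ -0.618034.
candidate 1: (m,n)=(-4,6) → π∥ = -4+6·λ ≈ 5.708204, π⊥ = -4+6·λ' ≈ -7.708204 ∉ [-1.3, -0.1) ⇒ out
candidate 2: (m,n)=(5,7) → π∥ = 5+7·λ ≈ 16.326238, π⊥ = 5+7·λ' ≈ 0.673762 ∉ [-1.3, -0.1) ⇒ out
candidate 3: (m,n)=(-4,-6) → π∥ = -4-6·λ ≈ -13.708204, π⊥ = -4-6·λ' ≈ -0.291796 ∈ [-1.3, -0.1) ⇒ IN Λ
candidate 4: (m,n)=(3,4) → π∥ = 3+4·λ ≈ 9.472136, π⊥ = 3+4·λ' ≈ 0.527864 ∉ [-1.3, -0.1) ⇒ out
candidate 5: (m,n)=(-1,-2) → π∥ = -1-2·λ ≈ -4.236068, π⊥ = -1-2·λ' ≈ 0.236068 ∉ [-1.3, -0.1) ⇒ out
candidate 6: (m,n)=(-2,-2) → π∥ = -2-2·λ ≈ -5.236068, π⊥ = -2-2·λ' ≈ -0.763932 ∈ [-1.3, -0.1) ⇒ IN Λ
candidate 7: (m,n)=(8,8) → π∥ = 8+8·λ ≈ 20.944272, π⊥ = 8+8·λ' ≈ 3.055728 ∉ [-1.3, -0.1) ⇒ out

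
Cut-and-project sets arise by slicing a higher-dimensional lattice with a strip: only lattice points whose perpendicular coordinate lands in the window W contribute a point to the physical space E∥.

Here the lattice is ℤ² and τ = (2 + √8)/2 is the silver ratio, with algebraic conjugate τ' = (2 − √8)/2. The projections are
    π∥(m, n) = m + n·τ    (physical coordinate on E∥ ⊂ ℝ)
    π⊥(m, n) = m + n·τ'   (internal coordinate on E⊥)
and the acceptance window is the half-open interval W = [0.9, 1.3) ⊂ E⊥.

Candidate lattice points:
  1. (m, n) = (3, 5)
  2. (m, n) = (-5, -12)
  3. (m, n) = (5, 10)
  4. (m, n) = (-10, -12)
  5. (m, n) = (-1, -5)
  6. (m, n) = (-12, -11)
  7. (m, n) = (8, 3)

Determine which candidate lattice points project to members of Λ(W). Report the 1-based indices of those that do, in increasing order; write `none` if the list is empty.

1, 5

Compute τ' = (2−√8)/2 = -0.414214, so π⊥(m,n) = m -0.414214·n.
#1 (3,5): internal coord 3 + (5)·τ' = +0.928932; +0.928932 ∈ [0.9, 1.3) → IN Λ
#2 (-5,-12): internal coord -5 + (-12)·τ' = -0.029437; -0.029437 ∉ [0.9, 1.3) → out
#3 (5,10): internal coord 5 + (10)·τ' = +0.857864; +0.857864 ∉ [0.9, 1.3) → out
#4 (-10,-12): internal coord -10 + (-12)·τ' = -5.029437; -5.029437 ∉ [0.9, 1.3) → out
#5 (-1,-5): internal coord -1 + (-5)·τ' = +1.071068; +1.071068 ∈ [0.9, 1.3) → IN Λ
#6 (-12,-11): internal coord -12 + (-11)·τ' = -7.443651; -7.443651 ∉ [0.9, 1.3) → out
#7 (8,3): internal coord 8 + (3)·τ' = +6.757359; +6.757359 ∉ [0.9, 1.3) → out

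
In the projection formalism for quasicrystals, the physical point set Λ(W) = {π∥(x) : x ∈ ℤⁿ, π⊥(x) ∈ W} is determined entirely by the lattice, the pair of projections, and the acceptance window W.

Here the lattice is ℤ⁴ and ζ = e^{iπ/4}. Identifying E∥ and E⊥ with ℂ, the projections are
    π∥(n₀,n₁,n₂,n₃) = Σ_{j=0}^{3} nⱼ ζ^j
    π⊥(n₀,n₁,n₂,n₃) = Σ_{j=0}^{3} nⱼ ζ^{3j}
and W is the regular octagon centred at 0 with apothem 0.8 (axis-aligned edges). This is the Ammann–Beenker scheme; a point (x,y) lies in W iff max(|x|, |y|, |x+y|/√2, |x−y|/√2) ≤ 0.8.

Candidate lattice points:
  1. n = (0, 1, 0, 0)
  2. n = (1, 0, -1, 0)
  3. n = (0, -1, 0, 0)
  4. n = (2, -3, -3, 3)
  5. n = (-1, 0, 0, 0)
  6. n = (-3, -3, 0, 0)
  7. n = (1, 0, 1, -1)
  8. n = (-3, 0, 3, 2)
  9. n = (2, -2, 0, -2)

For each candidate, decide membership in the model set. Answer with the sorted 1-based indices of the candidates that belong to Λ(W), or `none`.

none

π⊥(n) = n₀ + n₁ζ³ + n₂ζ⁶ + n₃ζ⁹ where ζ = e^{iπ/4}.
candidate 1: n = (0, 1, 0, 0) → π⊥ ≈ (-0.70711, +0.70711); max(|x|,|y|,|x±y|/√2) = 1.00000 > 0.8 ⇒ ∉ W
candidate 2: n = (1, 0, -1, 0) → π⊥ ≈ (+1.00000, +1.00000); max(|x|,|y|,|x±y|/√2) = 1.41421 > 0.8 ⇒ ∉ W
candidate 3: n = (0, -1, 0, 0) → π⊥ ≈ (+0.70711, -0.70711); max(|x|,|y|,|x±y|/√2) = 1.00000 > 0.8 ⇒ ∉ W
candidate 4: n = (2, -3, -3, 3) → π⊥ ≈ (+6.24264, +3.00000); max(|x|,|y|,|x±y|/√2) = 6.53553 > 0.8 ⇒ ∉ W
candidate 5: n = (-1, 0, 0, 0) → π⊥ ≈ (-1.00000, +0.00000); max(|x|,|y|,|x±y|/√2) = 1.00000 > 0.8 ⇒ ∉ W
candidate 6: n = (-3, -3, 0, 0) → π⊥ ≈ (-0.87868, -2.12132); max(|x|,|y|,|x±y|/√2) = 2.12132 > 0.8 ⇒ ∉ W
candidate 7: n = (1, 0, 1, -1) → π⊥ ≈ (+0.29289, -1.70711); max(|x|,|y|,|x±y|/√2) = 1.70711 > 0.8 ⇒ ∉ W
candidate 8: n = (-3, 0, 3, 2) → π⊥ ≈ (-1.58579, -1.58579); max(|x|,|y|,|x±y|/√2) = 2.24264 > 0.8 ⇒ ∉ W
candidate 9: n = (2, -2, 0, -2) → π⊥ ≈ (+2.00000, -2.82843); max(|x|,|y|,|x±y|/√2) = 3.41421 > 0.8 ⇒ ∉ W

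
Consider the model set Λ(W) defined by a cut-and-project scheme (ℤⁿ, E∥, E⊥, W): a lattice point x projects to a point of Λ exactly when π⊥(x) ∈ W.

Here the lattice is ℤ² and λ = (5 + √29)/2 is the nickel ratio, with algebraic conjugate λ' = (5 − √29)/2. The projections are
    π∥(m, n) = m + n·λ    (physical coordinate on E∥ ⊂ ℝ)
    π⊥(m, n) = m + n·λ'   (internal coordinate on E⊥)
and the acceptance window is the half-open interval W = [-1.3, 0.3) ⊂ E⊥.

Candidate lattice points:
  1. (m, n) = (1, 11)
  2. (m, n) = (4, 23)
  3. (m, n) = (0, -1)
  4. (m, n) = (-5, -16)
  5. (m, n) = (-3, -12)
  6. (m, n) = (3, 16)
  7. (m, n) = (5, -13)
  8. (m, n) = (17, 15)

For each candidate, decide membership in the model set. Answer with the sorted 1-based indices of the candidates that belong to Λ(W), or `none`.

λ' = (5−√29)/2 ≈ -0.1926.
[1] lift (1,11): star map gives -1.1184; window check -1.3 ≤ -1.1184 < 0.3 is true → IN Λ
[2] lift (4,23): star map gives -0.4294; window check -1.3 ≤ -0.4294 < 0.3 is true → IN Λ
[3] lift (0,-1): star map gives 0.1926; window check -1.3 ≤ 0.1926 < 0.3 is true → IN Λ
[4] lift (-5,-16): star map gives -1.9187; window check -1.3 ≤ -1.9187 < 0.3 is false → out
[5] lift (-3,-12): star map gives -0.6890; window check -1.3 ≤ -0.6890 < 0.3 is true → IN Λ
[6] lift (3,16): star map gives -0.0813; window check -1.3 ≤ -0.0813 < 0.3 is true → IN Λ
[7] lift (5,-13): star map gives 7.5036; window check -1.3 ≤ 7.5036 < 0.3 is false → out
[8] lift (17,15): star map gives 14.1113; window check -1.3 ≤ 14.1113 < 0.3 is false → out

1, 2, 3, 5, 6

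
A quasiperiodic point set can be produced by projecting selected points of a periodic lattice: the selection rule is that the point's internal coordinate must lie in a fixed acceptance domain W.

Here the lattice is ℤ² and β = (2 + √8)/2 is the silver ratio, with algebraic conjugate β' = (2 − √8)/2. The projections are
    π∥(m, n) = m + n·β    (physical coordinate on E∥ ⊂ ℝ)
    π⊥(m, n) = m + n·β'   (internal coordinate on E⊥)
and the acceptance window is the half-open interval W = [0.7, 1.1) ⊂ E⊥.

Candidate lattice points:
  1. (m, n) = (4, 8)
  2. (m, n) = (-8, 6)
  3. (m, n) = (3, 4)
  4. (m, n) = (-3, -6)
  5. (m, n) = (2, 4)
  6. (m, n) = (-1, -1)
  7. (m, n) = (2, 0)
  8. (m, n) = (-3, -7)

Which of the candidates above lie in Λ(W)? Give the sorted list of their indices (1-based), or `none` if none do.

Compute β' = (2−√8)/2 = -0.414214, so π⊥(m,n) = m -0.414214·n.
candidate 1: (m,n)=(4,8) → π∥ = 4+8·β ≈ 23.313708, π⊥ = 4+8·β' ≈ 0.686292 ∉ [0.7, 1.1) ⇒ out
candidate 2: (m,n)=(-8,6) → π∥ = -8+6·β ≈ 6.485281, π⊥ = -8+6·β' ≈ -10.485281 ∉ [0.7, 1.1) ⇒ out
candidate 3: (m,n)=(3,4) → π∥ = 3+4·β ≈ 12.656854, π⊥ = 3+4·β' ≈ 1.343146 ∉ [0.7, 1.1) ⇒ out
candidate 4: (m,n)=(-3,-6) → π∥ = -3-6·β ≈ -17.485281, π⊥ = -3-6·β' ≈ -0.514719 ∉ [0.7, 1.1) ⇒ out
candidate 5: (m,n)=(2,4) → π∥ = 2+4·β ≈ 11.656854, π⊥ = 2+4·β' ≈ 0.343146 ∉ [0.7, 1.1) ⇒ out
candidate 6: (m,n)=(-1,-1) → π∥ = -1-1·β ≈ -3.414214, π⊥ = -1-1·β' ≈ -0.585786 ∉ [0.7, 1.1) ⇒ out
candidate 7: (m,n)=(2,0) → π∥ = 2+0·β ≈ 2.000000, π⊥ = 2+0·β' ≈ 2.000000 ∉ [0.7, 1.1) ⇒ out
candidate 8: (m,n)=(-3,-7) → π∥ = -3-7·β ≈ -19.899495, π⊥ = -3-7·β' ≈ -0.100505 ∉ [0.7, 1.1) ⇒ out

none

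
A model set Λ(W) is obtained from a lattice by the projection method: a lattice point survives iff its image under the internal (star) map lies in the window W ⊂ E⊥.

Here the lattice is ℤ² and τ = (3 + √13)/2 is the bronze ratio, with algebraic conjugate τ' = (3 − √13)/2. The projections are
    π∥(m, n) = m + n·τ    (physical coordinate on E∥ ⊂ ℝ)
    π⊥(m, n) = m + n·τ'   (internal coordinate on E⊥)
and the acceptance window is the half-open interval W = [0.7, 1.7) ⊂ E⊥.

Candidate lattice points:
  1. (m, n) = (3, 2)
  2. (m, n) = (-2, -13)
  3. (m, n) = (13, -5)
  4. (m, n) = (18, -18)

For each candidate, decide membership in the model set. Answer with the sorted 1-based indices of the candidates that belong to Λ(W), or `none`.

Numerically τ ≈ 3.30278 and τ' = −1/τ ≈ -0.30278.
candidate 1: (m,n)=(3,2) → π∥ = 3+2·τ ≈ 9.60555, π⊥ = 3+2·τ' ≈ 2.39445 ∉ [0.7, 1.7) ⇒ out
candidate 2: (m,n)=(-2,-13) → π∥ = -2-13·τ ≈ -44.93608, π⊥ = -2-13·τ' ≈ 1.93608 ∉ [0.7, 1.7) ⇒ out
candidate 3: (m,n)=(13,-5) → π∥ = 13-5·τ ≈ -3.51388, π⊥ = 13-5·τ' ≈ 14.51388 ∉ [0.7, 1.7) ⇒ out
candidate 4: (m,n)=(18,-18) → π∥ = 18-18·τ ≈ -41.44996, π⊥ = 18-18·τ' ≈ 23.44996 ∉ [0.7, 1.7) ⇒ out

none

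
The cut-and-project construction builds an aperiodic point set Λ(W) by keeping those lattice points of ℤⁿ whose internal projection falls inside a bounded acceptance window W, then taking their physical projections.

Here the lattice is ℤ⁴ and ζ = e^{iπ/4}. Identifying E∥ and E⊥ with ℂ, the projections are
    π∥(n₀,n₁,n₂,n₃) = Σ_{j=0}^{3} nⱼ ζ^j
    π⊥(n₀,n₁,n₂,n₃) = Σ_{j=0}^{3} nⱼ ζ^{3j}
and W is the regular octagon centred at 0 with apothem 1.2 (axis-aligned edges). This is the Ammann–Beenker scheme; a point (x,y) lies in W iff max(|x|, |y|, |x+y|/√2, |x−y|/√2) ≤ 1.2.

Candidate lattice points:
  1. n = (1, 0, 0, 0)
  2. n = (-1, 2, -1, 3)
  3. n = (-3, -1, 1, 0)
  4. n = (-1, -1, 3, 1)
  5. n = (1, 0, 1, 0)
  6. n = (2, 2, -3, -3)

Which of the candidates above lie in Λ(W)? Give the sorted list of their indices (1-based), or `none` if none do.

1

π⊥(n) = n₀ + n₁ζ³ + n₂ζ⁶ + n₃ζ⁹ where ζ = e^{iπ/4}.
candidate 1: n = (1, 0, 0, 0) → π⊥ ≈ (+1.00000, +0.00000); max(|x|,|y|,|x±y|/√2) = 1.00000 ≤ 1.2 ⇒ ∈ W
candidate 2: n = (-1, 2, -1, 3) → π⊥ ≈ (-0.29289, +4.53553); max(|x|,|y|,|x±y|/√2) = 4.53553 > 1.2 ⇒ ∉ W
candidate 3: n = (-3, -1, 1, 0) → π⊥ ≈ (-2.29289, -1.70711); max(|x|,|y|,|x±y|/√2) = 2.82843 > 1.2 ⇒ ∉ W
candidate 4: n = (-1, -1, 3, 1) → π⊥ ≈ (+0.41421, -3.00000); max(|x|,|y|,|x±y|/√2) = 3.00000 > 1.2 ⇒ ∉ W
candidate 5: n = (1, 0, 1, 0) → π⊥ ≈ (+1.00000, -1.00000); max(|x|,|y|,|x±y|/√2) = 1.41421 > 1.2 ⇒ ∉ W
candidate 6: n = (2, 2, -3, -3) → π⊥ ≈ (-1.53553, +2.29289); max(|x|,|y|,|x±y|/√2) = 2.70711 > 1.2 ⇒ ∉ W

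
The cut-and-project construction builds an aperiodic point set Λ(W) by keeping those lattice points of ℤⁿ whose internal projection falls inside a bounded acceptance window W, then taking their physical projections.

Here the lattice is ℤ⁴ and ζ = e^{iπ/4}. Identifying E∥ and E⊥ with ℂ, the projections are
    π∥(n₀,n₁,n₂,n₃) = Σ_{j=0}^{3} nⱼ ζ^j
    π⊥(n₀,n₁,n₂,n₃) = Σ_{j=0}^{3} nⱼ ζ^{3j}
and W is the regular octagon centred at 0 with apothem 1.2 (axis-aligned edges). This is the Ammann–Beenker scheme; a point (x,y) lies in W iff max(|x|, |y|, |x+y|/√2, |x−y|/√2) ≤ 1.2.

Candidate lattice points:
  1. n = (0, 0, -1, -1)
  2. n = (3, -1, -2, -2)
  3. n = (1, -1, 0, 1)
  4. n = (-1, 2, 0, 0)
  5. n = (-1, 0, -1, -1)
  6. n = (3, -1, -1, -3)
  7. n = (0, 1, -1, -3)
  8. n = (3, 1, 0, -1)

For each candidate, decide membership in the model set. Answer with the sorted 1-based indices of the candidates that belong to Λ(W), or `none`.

1

π⊥(n) = n₀ + n₁ζ³ + n₂ζ⁶ + n₃ζ⁹ where ζ = e^{iπ/4}.
candidate 1: n = (0, 0, -1, -1) → π⊥ ≈ (-0.707107, +0.292893); max(|x|,|y|,|x±y|/√2) = 0.707107 ≤ 1.2 ⇒ ∈ W
candidate 2: n = (3, -1, -2, -2) → π⊥ ≈ (+2.292893, -0.121320); max(|x|,|y|,|x±y|/√2) = 2.292893 > 1.2 ⇒ ∉ W
candidate 3: n = (1, -1, 0, 1) → π⊥ ≈ (+2.414214, +0.000000); max(|x|,|y|,|x±y|/√2) = 2.414214 > 1.2 ⇒ ∉ W
candidate 4: n = (-1, 2, 0, 0) → π⊥ ≈ (-2.414214, +1.414214); max(|x|,|y|,|x±y|/√2) = 2.707107 > 1.2 ⇒ ∉ W
candidate 5: n = (-1, 0, -1, -1) → π⊥ ≈ (-1.707107, +0.292893); max(|x|,|y|,|x±y|/√2) = 1.707107 > 1.2 ⇒ ∉ W
candidate 6: n = (3, -1, -1, -3) → π⊥ ≈ (+1.585786, -1.828427); max(|x|,|y|,|x±y|/√2) = 2.414214 > 1.2 ⇒ ∉ W
candidate 7: n = (0, 1, -1, -3) → π⊥ ≈ (-2.828427, -0.414214); max(|x|,|y|,|x±y|/√2) = 2.828427 > 1.2 ⇒ ∉ W
candidate 8: n = (3, 1, 0, -1) → π⊥ ≈ (+1.585786, +0.000000); max(|x|,|y|,|x±y|/√2) = 1.585786 > 1.2 ⇒ ∉ W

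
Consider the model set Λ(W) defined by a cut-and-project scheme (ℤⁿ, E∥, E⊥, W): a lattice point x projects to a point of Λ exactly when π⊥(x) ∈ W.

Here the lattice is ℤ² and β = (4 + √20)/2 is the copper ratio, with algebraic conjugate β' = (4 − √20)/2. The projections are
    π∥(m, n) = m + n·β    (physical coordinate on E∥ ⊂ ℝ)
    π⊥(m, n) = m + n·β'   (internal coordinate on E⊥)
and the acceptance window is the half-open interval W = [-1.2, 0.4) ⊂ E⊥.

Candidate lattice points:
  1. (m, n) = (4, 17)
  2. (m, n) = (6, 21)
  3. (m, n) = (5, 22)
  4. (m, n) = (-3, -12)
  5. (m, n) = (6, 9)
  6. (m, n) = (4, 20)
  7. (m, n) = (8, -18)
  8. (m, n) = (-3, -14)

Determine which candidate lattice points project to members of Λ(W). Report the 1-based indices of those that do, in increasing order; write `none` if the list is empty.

Numerically β ≈ 4.2361 and β' = −1/β ≈ -0.2361.
[1] lift (4,17): star map gives -0.0132; window check -1.2 ≤ -0.0132 < 0.4 is true → IN Λ
[2] lift (6,21): star map gives 1.0426; window check -1.2 ≤ 1.0426 < 0.4 is false → out
[3] lift (5,22): star map gives -0.1935; window check -1.2 ≤ -0.1935 < 0.4 is true → IN Λ
[4] lift (-3,-12): star map gives -0.1672; window check -1.2 ≤ -0.1672 < 0.4 is true → IN Λ
[5] lift (6,9): star map gives 3.8754; window check -1.2 ≤ 3.8754 < 0.4 is false → out
[6] lift (4,20): star map gives -0.7214; window check -1.2 ≤ -0.7214 < 0.4 is true → IN Λ
[7] lift (8,-18): star map gives 12.2492; window check -1.2 ≤ 12.2492 < 0.4 is false → out
[8] lift (-3,-14): star map gives 0.3050; window check -1.2 ≤ 0.3050 < 0.4 is true → IN Λ

1, 3, 4, 6, 8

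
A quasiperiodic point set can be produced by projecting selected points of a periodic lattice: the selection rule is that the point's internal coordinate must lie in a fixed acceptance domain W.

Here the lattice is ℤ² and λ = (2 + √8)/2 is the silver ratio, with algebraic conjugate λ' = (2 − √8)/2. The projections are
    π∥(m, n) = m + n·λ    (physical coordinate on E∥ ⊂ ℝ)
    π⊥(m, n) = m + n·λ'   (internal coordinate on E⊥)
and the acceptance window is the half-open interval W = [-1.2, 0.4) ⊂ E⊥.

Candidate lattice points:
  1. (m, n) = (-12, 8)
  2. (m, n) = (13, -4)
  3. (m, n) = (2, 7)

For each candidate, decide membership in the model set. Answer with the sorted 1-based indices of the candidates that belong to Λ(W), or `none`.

λ' = (2−√8)/2 ≈ -0.414214.
[1] lift (-12,8): star map gives -15.313708; window check -1.2 ≤ -15.313708 < 0.4 is false → out
[2] lift (13,-4): star map gives 14.656854; window check -1.2 ≤ 14.656854 < 0.4 is false → out
[3] lift (2,7): star map gives -0.899495; window check -1.2 ≤ -0.899495 < 0.4 is true → IN Λ

3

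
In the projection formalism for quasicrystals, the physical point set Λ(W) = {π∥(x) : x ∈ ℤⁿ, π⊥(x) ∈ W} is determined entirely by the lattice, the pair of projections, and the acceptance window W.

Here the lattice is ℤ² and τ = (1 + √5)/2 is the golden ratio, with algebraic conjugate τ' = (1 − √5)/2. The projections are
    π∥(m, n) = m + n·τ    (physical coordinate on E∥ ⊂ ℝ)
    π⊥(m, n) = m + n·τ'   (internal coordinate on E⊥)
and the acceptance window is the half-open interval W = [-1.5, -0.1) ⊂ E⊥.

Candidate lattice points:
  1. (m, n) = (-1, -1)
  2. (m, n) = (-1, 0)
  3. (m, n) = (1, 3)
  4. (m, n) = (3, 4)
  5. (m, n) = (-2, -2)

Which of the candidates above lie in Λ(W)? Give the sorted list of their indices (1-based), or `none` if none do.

τ' = (1−√5)/2 ≈ -0.61803.
[1] lift (-1,-1): star map gives -0.38197; window check -1.5 ≤ -0.38197 < -0.1 is true → IN Λ
[2] lift (-1,0): star map gives -1.00000; window check -1.5 ≤ -1.00000 < -0.1 is true → IN Λ
[3] lift (1,3): star map gives -0.85410; window check -1.5 ≤ -0.85410 < -0.1 is true → IN Λ
[4] lift (3,4): star map gives 0.52786; window check -1.5 ≤ 0.52786 < -0.1 is false → out
[5] lift (-2,-2): star map gives -0.76393; window check -1.5 ≤ -0.76393 < -0.1 is true → IN Λ

1, 2, 3, 5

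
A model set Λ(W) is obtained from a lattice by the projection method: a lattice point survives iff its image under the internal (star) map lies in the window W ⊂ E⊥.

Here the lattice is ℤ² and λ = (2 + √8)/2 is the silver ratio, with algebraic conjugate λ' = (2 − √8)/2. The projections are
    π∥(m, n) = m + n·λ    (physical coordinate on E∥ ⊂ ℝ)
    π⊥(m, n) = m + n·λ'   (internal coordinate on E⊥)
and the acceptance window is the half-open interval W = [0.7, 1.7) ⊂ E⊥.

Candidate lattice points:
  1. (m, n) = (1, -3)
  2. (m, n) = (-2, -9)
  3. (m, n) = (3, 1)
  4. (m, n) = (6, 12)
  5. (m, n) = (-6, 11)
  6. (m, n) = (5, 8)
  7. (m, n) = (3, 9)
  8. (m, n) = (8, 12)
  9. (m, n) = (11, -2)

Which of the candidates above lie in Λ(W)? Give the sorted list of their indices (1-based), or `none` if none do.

Compute λ' = (2−√8)/2 = -0.414214, so π⊥(m,n) = m -0.414214·n.
[1] lift (1,-3): star map gives 2.242641; window check 0.7 ≤ 2.242641 < 1.7 is false → out
[2] lift (-2,-9): star map gives 1.727922; window check 0.7 ≤ 1.727922 < 1.7 is false → out
[3] lift (3,1): star map gives 2.585786; window check 0.7 ≤ 2.585786 < 1.7 is false → out
[4] lift (6,12): star map gives 1.029437; window check 0.7 ≤ 1.029437 < 1.7 is true → IN Λ
[5] lift (-6,11): star map gives -10.556349; window check 0.7 ≤ -10.556349 < 1.7 is false → out
[6] lift (5,8): star map gives 1.686292; window check 0.7 ≤ 1.686292 < 1.7 is true → IN Λ
[7] lift (3,9): star map gives -0.727922; window check 0.7 ≤ -0.727922 < 1.7 is false → out
[8] lift (8,12): star map gives 3.029437; window check 0.7 ≤ 3.029437 < 1.7 is false → out
[9] lift (11,-2): star map gives 11.828427; window check 0.7 ≤ 11.828427 < 1.7 is false → out

4, 6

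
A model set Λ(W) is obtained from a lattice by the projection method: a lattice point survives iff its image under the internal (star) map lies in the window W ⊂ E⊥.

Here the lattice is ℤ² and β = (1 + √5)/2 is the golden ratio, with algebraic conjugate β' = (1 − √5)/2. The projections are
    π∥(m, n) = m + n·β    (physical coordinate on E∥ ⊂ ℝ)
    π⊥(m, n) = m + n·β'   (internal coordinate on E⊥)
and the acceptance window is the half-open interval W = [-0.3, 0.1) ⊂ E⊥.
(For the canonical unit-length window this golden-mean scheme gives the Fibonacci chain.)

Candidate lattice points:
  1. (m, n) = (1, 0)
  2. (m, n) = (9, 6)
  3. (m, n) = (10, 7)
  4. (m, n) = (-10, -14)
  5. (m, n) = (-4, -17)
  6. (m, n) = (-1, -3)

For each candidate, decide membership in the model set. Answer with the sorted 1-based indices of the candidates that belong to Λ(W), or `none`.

β' = (1−√5)/2 ≈ -0.6180.
candidate 1: (m,n)=(1,0) → π∥ = 1+0·β ≈ 1.0000, π⊥ = 1+0·β' ≈ 1.0000 ∉ [-0.3, 0.1) ⇒ out
candidate 2: (m,n)=(9,6) → π∥ = 9+6·β ≈ 18.7082, π⊥ = 9+6·β' ≈ 5.2918 ∉ [-0.3, 0.1) ⇒ out
candidate 3: (m,n)=(10,7) → π∥ = 10+7·β ≈ 21.3262, π⊥ = 10+7·β' ≈ 5.6738 ∉ [-0.3, 0.1) ⇒ out
candidate 4: (m,n)=(-10,-14) → π∥ = -10-14·β ≈ -32.6525, π⊥ = -10-14·β' ≈ -1.3475 ∉ [-0.3, 0.1) ⇒ out
candidate 5: (m,n)=(-4,-17) → π∥ = -4-17·β ≈ -31.5066, π⊥ = -4-17·β' ≈ 6.5066 ∉ [-0.3, 0.1) ⇒ out
candidate 6: (m,n)=(-1,-3) → π∥ = -1-3·β ≈ -5.8541, π⊥ = -1-3·β' ≈ 0.8541 ∉ [-0.3, 0.1) ⇒ out

none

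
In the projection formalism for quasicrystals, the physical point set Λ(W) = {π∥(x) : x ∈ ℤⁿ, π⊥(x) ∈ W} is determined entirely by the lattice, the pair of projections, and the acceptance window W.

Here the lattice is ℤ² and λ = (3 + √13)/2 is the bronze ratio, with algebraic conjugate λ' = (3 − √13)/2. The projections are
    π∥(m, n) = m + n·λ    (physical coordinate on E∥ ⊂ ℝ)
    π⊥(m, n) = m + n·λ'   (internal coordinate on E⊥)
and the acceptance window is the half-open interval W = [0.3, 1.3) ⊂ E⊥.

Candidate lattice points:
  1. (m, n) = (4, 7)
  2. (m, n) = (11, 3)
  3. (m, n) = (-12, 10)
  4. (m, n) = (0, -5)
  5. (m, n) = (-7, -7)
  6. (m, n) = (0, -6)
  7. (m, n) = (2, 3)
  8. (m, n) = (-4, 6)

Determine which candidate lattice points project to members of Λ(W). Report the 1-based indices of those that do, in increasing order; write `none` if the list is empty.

Compute λ' = (3−√13)/2 = -0.302776, so π⊥(m,n) = m -0.302776·n.
#1 (4,7): internal coord 4 + (7)·λ' = +1.880571; +1.880571 ∉ [0.3, 1.3) → out
#2 (11,3): internal coord 11 + (3)·λ' = +10.091673; +10.091673 ∉ [0.3, 1.3) → out
#3 (-12,10): internal coord -12 + (10)·λ' = -15.027756; -15.027756 ∉ [0.3, 1.3) → out
#4 (0,-5): internal coord 0 + (-5)·λ' = +1.513878; +1.513878 ∉ [0.3, 1.3) → out
#5 (-7,-7): internal coord -7 + (-7)·λ' = -4.880571; -4.880571 ∉ [0.3, 1.3) → out
#6 (0,-6): internal coord 0 + (-6)·λ' = +1.816654; +1.816654 ∉ [0.3, 1.3) → out
#7 (2,3): internal coord 2 + (3)·λ' = +1.091673; +1.091673 ∈ [0.3, 1.3) → IN Λ
#8 (-4,6): internal coord -4 + (6)·λ' = -5.816654; -5.816654 ∉ [0.3, 1.3) → out

7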